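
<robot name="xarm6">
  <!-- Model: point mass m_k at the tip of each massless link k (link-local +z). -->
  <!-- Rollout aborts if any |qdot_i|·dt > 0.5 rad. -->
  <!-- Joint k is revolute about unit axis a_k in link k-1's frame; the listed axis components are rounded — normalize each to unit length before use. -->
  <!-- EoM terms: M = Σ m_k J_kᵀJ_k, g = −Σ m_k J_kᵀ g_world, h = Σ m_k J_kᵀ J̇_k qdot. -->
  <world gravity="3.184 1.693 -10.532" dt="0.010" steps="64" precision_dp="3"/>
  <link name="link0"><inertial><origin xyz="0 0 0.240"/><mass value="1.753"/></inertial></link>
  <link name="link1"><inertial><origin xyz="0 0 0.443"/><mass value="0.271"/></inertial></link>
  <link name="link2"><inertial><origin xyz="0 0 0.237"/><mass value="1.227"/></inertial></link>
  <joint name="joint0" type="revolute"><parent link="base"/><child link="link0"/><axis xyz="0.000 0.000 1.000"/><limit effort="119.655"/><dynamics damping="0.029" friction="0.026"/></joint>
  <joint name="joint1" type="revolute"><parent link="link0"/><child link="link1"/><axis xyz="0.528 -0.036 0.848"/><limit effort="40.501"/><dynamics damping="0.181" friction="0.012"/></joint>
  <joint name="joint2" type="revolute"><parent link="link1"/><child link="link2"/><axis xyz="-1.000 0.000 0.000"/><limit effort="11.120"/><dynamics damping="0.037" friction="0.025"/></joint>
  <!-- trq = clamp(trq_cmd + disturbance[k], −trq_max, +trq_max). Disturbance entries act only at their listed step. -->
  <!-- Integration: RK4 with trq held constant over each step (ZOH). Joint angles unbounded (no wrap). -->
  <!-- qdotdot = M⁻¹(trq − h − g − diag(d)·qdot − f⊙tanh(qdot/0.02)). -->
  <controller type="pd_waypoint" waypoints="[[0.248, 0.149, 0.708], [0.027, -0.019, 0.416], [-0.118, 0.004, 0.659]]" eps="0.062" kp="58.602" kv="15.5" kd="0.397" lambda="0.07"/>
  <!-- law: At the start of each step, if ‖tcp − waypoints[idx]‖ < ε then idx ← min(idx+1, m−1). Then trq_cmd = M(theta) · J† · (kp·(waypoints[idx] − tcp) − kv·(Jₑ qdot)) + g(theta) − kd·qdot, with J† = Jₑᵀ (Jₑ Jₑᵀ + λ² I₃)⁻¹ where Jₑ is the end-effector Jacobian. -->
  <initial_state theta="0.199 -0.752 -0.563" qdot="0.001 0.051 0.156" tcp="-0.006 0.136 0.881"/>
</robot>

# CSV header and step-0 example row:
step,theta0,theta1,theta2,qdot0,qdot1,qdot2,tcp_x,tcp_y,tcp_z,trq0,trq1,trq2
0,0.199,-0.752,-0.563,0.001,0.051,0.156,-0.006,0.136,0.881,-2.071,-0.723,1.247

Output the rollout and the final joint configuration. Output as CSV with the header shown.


step,theta0,theta1,theta2,qdot0,qdot1,qdot2,tcp_x,tcp_y,tcp_z,trq0,trq1,trq2
1,0.194,-0.753,-0.564,-0.958,-0.300,-0.339,-0.005,0.136,0.881,-1.379,-0.201,1.201
2,0.181,-0.757,-0.568,-1.596,-0.490,-0.535,-0.004,0.137,0.881,-0.888,0.191,1.066
3,0.163,-0.763,-0.574,-2.017,-0.610,-0.594,-0.001,0.137,0.880,-0.539,0.511,0.902
4,0.142,-0.769,-0.580,-2.287,-0.697,-0.591,0.002,0.138,0.879,-0.290,0.790,0.736
5,0.118,-0.777,-0.586,-2.450,-0.771,-0.563,0.005,0.140,0.879,-0.113,1.041,0.578
6,0.093,-0.785,-0.591,-2.537,-0.839,-0.526,0.009,0.141,0.878,0.012,1.271,0.431
7,0.068,-0.793,-0.596,-2.571,-0.902,-0.489,0.013,0.143,0.877,0.101,1.485,0.297
8,0.042,-0.803,-0.601,-2.567,-0.962,-0.455,0.017,0.144,0.876,0.165,1.684,0.175
9,0.016,-0.813,-0.605,-2.537,-1.019,-0.426,0.021,0.146,0.875,0.210,1.870,0.064
10,-0.009,-0.823,-0.609,-2.489,-1.071,-0.400,0.026,0.148,0.874,0.243,2.045,-0.038
11,-0.033,-0.834,-0.613,-2.429,-1.120,-0.378,0.031,0.150,0.873,0.268,2.208,-0.132
12,-0.057,-0.845,-0.617,-2.361,-1.163,-0.360,0.036,0.152,0.872,0.287,2.361,-0.218
13,-0.081,-0.857,-0.621,-2.288,-1.202,-0.345,0.041,0.154,0.871,0.303,2.504,-0.297
14,-0.103,-0.869,-0.624,-2.212,-1.236,-0.333,0.046,0.156,0.870,0.318,2.639,-0.371
15,-0.125,-0.882,-0.627,-2.135,-1.266,-0.323,0.051,0.158,0.868,0.331,2.765,-0.438
16,-0.146,-0.895,-0.630,-2.058,-1.291,-0.316,0.057,0.160,0.867,0.343,2.882,-0.501
17,-0.166,-0.908,-0.634,-1.981,-1.312,-0.310,0.062,0.162,0.866,0.356,2.992,-0.559
18,-0.185,-0.921,-0.637,-1.906,-1.328,-0.306,0.068,0.164,0.864,0.368,3.095,-0.613
19,-0.204,-0.934,-0.640,-1.831,-1.341,-0.303,0.073,0.166,0.863,0.381,3.191,-0.662
20,-0.222,-0.948,-0.643,-1.759,-1.351,-0.302,0.079,0.167,0.862,0.393,3.280,-0.707
21,-0.239,-0.961,-0.646,-1.688,-1.357,-0.302,0.084,0.169,0.860,0.406,3.363,-0.748
22,-0.256,-0.975,-0.649,-1.620,-1.360,-0.303,0.090,0.170,0.859,0.418,3.439,-0.786
23,-0.272,-0.988,-0.652,-1.554,-1.360,-0.305,0.095,0.171,0.857,0.430,3.509,-0.819
24,-0.287,-1.002,-0.655,-1.490,-1.358,-0.308,0.101,0.173,0.856,0.442,3.574,-0.849
25,-0.302,-1.016,-0.658,-1.428,-1.353,-0.312,0.106,0.174,0.854,0.453,3.633,-0.875
26,-0.316,-1.029,-0.661,-1.369,-1.346,-0.317,0.111,0.175,0.853,0.463,3.687,-0.898
27,-0.329,-1.042,-0.664,-1.312,-1.338,-0.322,0.117,0.176,0.851,0.473,3.736,-0.918
28,-0.342,-1.056,-0.668,-1.257,-1.327,-0.329,0.122,0.176,0.849,0.481,3.781,-0.935
29,-0.354,-1.069,-0.671,-1.205,-1.315,-0.336,0.127,0.177,0.848,0.489,3.820,-0.949
30,-0.366,-1.082,-0.674,-1.154,-1.302,-0.343,0.132,0.178,0.846,0.495,3.856,-0.959
31,-0.377,-1.095,-0.678,-1.106,-1.287,-0.351,0.137,0.178,0.845,0.501,3.887,-0.967
32,-0.388,-1.108,-0.681,-1.060,-1.272,-0.360,0.142,0.179,0.843,0.505,3.915,-0.973
33,-0.398,-1.120,-0.685,-1.016,-1.255,-0.368,0.147,0.179,0.841,0.508,3.939,-0.976
34,-0.408,-1.133,-0.689,-0.975,-1.238,-0.378,0.151,0.179,0.840,0.510,3.960,-0.977
35,-0.418,-1.145,-0.692,-0.935,-1.220,-0.387,0.156,0.179,0.838,0.511,3.978,-0.975
36,-0.427,-1.157,-0.696,-0.897,-1.202,-0.397,0.160,0.179,0.836,0.511,3.993,-0.972
37,-0.436,-1.169,-0.700,-0.860,-1.183,-0.406,0.165,0.179,0.835,0.510,4.005,-0.967
38,-0.444,-1.181,-0.704,-0.826,-1.163,-0.416,0.169,0.179,0.833,0.508,4.015,-0.960
39,-0.452,-1.192,-0.709,-0.793,-1.144,-0.426,0.173,0.179,0.832,0.505,4.023,-0.951
40,-0.460,-1.204,-0.713,-0.762,-1.124,-0.436,0.177,0.179,0.830,0.500,4.028,-0.941
41,-0.468,-1.215,-0.717,-0.732,-1.104,-0.446,0.180,0.179,0.828,0.495,4.032,-0.929
42,-0.475,-1.226,-0.722,-0.704,-1.084,-0.456,0.184,0.179,0.827,0.489,4.034,-0.917
43,-0.482,-1.237,-0.727,-0.677,-1.064,-0.466,0.188,0.178,0.825,0.483,4.035,-0.903
44,-0.488,-1.247,-0.731,-0.652,-1.044,-0.475,0.191,0.178,0.824,0.475,4.034,-0.887
45,-0.495,-1.258,-0.736,-0.628,-1.024,-0.485,0.194,0.178,0.822,0.468,4.031,-0.871
46,-0.501,-1.268,-0.741,-0.605,-1.004,-0.494,0.197,0.177,0.820,0.459,4.028,-0.855
47,-0.507,-1.278,-0.746,-0.583,-0.984,-0.503,0.200,0.177,0.819,0.450,4.024,-0.837
48,-0.513,-1.287,-0.751,-0.562,-0.964,-0.511,0.203,0.177,0.817,0.440,4.019,-0.818
49,-0.518,-1.297,-0.756,-0.542,-0.945,-0.520,0.206,0.176,0.816,0.431,4.013,-0.799
50,-0.523,-1.306,-0.761,-0.524,-0.926,-0.528,0.209,0.176,0.814,0.420,4.006,-0.780
51,-0.529,-1.315,-0.767,-0.506,-0.907,-0.535,0.211,0.175,0.813,0.410,3.999,-0.759
52,-0.533,-1.324,-0.772,-0.489,-0.888,-0.543,0.214,0.175,0.811,0.399,3.991,-0.739
53,-0.538,-1.333,-0.777,-0.472,-0.869,-0.550,0.216,0.174,0.810,0.388,3.983,-0.718
54,-0.543,-1.342,-0.783,-0.457,-0.851,-0.556,0.219,0.174,0.809,0.377,3.974,-0.696
55,-0.547,-1.350,-0.789,-0.442,-0.833,-0.562,0.221,0.173,0.807,0.366,3.965,-0.675
56,-0.552,-1.358,-0.794,-0.428,-0.815,-0.568,0.223,0.173,0.806,0.354,3.956,-0.653
57,-0.556,-1.366,-0.800,-0.415,-0.798,-0.573,0.225,0.172,0.804,0.343,3.947,-0.631
58,-0.560,-1.374,-0.806,-0.402,-0.781,-0.578,0.227,0.172,0.803,0.331,3.937,-0.608
59,-0.564,-1.382,-0.811,-0.390,-0.764,-0.583,0.229,0.171,0.802,0.320,3.928,-0.586
60,-0.568,-1.390,-0.817,-0.378,-0.747,-0.587,0.230,0.171,0.800,0.309,3.918,-0.564
61,-0.572,-1.397,-0.823,-0.367,-0.731,-0.591,0.232,0.170,0.799,0.297,3.908,-0.541
62,-0.575,-1.404,-0.829,-0.356,-0.715,-0.594,0.233,0.170,0.798,0.286,3.898,-0.518
63,-0.579,-1.411,-0.835,-0.346,-0.699,-0.597,0.235,0.169,0.796,0.275,3.889,-0.496
64,-0.582,-1.418,-0.841,-0.336,-0.684,-0.599,0.236,0.169,0.795,,,
# final theta (rad): -0.582 -1.418 -0.841


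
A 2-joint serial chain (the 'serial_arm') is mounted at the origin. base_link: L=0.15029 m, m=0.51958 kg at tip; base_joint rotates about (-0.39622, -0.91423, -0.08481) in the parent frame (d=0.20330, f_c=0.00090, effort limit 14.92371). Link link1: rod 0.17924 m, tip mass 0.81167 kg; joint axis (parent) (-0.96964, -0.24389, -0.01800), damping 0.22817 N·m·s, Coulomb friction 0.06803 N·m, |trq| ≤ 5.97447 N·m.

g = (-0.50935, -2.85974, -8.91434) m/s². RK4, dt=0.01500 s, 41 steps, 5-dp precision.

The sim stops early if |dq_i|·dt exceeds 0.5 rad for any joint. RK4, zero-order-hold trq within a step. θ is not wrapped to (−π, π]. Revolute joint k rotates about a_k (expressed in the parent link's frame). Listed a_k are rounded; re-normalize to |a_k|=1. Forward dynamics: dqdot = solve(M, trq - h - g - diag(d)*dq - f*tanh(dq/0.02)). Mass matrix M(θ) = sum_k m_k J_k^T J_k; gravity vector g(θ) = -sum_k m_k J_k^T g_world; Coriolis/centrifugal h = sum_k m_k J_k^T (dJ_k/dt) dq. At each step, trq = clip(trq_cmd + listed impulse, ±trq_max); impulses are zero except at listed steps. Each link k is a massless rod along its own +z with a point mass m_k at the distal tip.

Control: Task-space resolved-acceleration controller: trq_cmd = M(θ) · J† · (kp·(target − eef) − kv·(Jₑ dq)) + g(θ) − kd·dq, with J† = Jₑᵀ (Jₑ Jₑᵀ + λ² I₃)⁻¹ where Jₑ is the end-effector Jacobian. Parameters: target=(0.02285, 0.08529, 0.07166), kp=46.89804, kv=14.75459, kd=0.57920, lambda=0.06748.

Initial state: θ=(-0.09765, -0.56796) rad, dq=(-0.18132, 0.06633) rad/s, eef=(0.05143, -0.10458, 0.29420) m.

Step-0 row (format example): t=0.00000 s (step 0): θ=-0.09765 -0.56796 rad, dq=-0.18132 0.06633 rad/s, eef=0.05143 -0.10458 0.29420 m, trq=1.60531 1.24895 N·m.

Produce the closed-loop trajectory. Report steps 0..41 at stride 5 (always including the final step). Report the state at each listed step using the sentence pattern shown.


t=0.07500 s (step 5): θ=-0.09502 -0.56679 rad, dq=0.14060 0.01929 rad/s, eef=0.05067 -0.10412 0.29455 m, trq=1.01634 1.16094 N·m.
t=0.15000 s (step 10): θ=-0.08266 -0.56506 rad, dq=0.17696 0.02523 rad/s, eef=0.04717 -0.10248 0.29579 m, trq=0.90152 1.13152 N·m.
t=0.22500 s (step 15): θ=-0.06932 -0.56310 rad, dq=0.17729 0.02664 rad/s, eef=0.04337 -0.10068 0.29708 m, trq=0.85168 1.11976 N·m.
t=0.30000 s (step 20): θ=-0.05620 -0.56107 rad, dq=0.17261 0.02727 rad/s, eef=0.03962 -0.09889 0.29830 m, trq=0.81192 1.11066 N·m.
t=0.37500 s (step 25): θ=-0.04346 -0.55900 rad, dq=0.16731 0.02779 rad/s, eef=0.03596 -0.09712 0.29944 m, trq=0.77443 1.10200 N·m.
t=0.45000 s (step 30): θ=-0.03112 -0.55690 rad, dq=0.16203 0.02831 rad/s, eef=0.03240 -0.09539 0.30051 m, trq=0.73809 1.09344 N·m.
t=0.52500 s (step 35): θ=-0.01917 -0.55475 rad, dq=0.15685 0.02884 rad/s, eef=0.02894 -0.09368 0.30150 m, trq=0.70272 1.08496 N·m.
t=0.60000 s (step 40): θ=-0.00760 -0.55257 rad, dq=0.15178 0.02938 rad/s, eef=0.02557 -0.09200 0.30242 m, trq=0.66829 1.07656 N·m.
t=0.61500 s (step 41): θ=-0.00534 -0.55212 rad, dq=0.15078 0.02949 rad/s, eef=0.02491 -0.09167 0.30259 m.


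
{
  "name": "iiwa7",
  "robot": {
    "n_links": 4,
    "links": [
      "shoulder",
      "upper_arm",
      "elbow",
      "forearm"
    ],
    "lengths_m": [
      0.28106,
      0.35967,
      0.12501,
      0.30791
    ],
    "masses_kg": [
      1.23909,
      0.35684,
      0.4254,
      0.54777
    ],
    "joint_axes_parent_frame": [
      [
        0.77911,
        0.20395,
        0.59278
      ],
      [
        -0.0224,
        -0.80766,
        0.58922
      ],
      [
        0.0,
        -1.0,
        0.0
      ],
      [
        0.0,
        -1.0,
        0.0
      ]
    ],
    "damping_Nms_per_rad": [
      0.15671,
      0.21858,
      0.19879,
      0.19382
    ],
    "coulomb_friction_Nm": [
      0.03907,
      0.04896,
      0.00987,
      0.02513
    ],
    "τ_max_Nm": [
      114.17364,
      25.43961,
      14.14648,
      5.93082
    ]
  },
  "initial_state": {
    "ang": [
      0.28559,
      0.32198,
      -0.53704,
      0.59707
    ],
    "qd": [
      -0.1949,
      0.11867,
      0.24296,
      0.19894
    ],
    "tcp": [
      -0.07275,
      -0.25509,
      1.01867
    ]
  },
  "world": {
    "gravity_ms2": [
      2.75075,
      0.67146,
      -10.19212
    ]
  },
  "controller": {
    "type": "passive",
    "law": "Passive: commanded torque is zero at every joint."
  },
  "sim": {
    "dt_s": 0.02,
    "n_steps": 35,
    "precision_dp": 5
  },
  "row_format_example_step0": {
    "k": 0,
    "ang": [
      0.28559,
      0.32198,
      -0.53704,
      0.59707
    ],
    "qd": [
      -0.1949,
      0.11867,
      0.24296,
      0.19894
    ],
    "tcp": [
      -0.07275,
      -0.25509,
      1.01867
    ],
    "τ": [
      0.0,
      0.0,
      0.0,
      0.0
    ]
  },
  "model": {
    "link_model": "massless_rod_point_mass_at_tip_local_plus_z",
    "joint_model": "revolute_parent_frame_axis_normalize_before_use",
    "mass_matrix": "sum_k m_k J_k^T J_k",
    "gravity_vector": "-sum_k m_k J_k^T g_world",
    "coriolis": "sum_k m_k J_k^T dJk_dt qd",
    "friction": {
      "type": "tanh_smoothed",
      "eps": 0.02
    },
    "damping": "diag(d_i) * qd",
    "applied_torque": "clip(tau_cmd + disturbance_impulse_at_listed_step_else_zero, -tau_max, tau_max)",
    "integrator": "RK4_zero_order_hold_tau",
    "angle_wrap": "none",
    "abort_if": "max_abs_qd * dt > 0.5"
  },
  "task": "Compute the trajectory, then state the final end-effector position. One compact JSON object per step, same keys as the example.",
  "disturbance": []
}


{"k":1,"ang":[0.2826,0.327,-0.54768,0.61627],"qd":[-0.10941,0.2712,-0.70115,1.11247],"tcp":[-0.07805,-0.25355,1.01744],"\u03c4":[0.0,0.0,0.0,0.0]}
{"k":2,"ang":[0.28122,0.33307,-0.56645,0.64302],"qd":[-0.03013,0.30759,-1.0261,1.41227],"tcp":[-0.08232,-0.25306,1.01549],"\u03c4":[0.0,0.0,0.0,0.0]}
{"k":3,"ang":[0.28138,0.3393,-0.58875,0.67282],"qd":[0.04607,0.30819,-1.1646,1.53029],"tcp":[-0.08561,-0.25368,1.01309],"\u03c4":[0.0,0.0,0.0,0.0]}
{"k":4,"ang":[0.28305,0.34539,-0.61299,0.70421],"qd":[0.12135,0.29861,-1.25084,1.59974],"tcp":[-0.08796,-0.25542,1.0103],"\u03c4":[0.0,0.0,0.0,0.0]}
{"k":5,"ang":[0.28624,0.35124,-0.63875,0.7368],"qd":[0.19725,0.28653,-1.32231,1.65638],"tcp":[-0.08939,-0.25827,1.00714],"\u03c4":[0.0,0.0,0.0,0.0]}
{"k":6,"ang":[0.29095,0.35685,-0.66587,0.77046],"qd":[0.27442,0.27411,-1.389,1.70936],"tcp":[-0.0899,-0.26226,1.0036],"\u03c4":[0.0,0.0,0.0,0.0]}
{"k":7,"ang":[0.29723,0.36221,-0.6943,0.80516],"qd":[0.35342,0.26211,-1.45349,1.7605],"tcp":[-0.08951,-0.26738,0.99965],"\u03c4":[0.0,0.0,0.0,0.0]}
{"k":8,"ang":[0.30511,0.36734,-0.72401,0.84087],"qd":[0.43482,0.25087,-1.51625,1.80965],"tcp":[-0.0882,-0.27368,0.99527],"\u03c4":[0.0,0.0,0.0,0.0]}
{"k":9,"ang":[0.31464,0.37225,-0.75495,0.87754],"qd":[0.51921,0.2406,-1.57709,1.8561],"tcp":[-0.08596,-0.28115,0.99041],"\u03c4":[0.0,0.0,0.0,0.0]}
{"k":10,"ang":[0.3259,0.37697,-0.78708,0.9151],"qd":[0.60719,0.23152,-1.63554,1.8989],"tcp":[-0.08279,-0.28983,0.98502],"\u03c4":[0.0,0.0,0.0,0.0]}
{"k":11,"ang":[0.33896,0.38152,-0.82035,0.95347],"qd":[0.69939,0.22385,-1.69093,1.937],"tcp":[-0.07865,-0.29976,0.97906],"\u03c4":[0.0,0.0,0.0,0.0]}
{"k":12,"ang":[0.35391,0.38594,-0.85469,0.99254],"qd":[0.79645,0.21788,-1.74245,1.96919],"tcp":[-0.07352,-0.31095,0.97244],"\u03c4":[0.0,0.0,0.0,0.0]}
{"k":13,"ang":[0.37085,0.39025,-0.89002,1.03219],"qd":[0.89905,0.21396,-1.78911,1.99411],"tcp":[-0.06737,-0.32344,0.96511],"\u03c4":[0.0,0.0,0.0,0.0]}
{"k":14,"ang":[0.38991,0.39451,-0.92622,1.07225],"qd":[1.00789,0.21251,-1.82973,2.01027],"tcp":[-0.06014,-0.33728,0.95696],"\u03c4":[0.0,0.0,0.0,0.0]}
{"k":15,"ang":[0.41121,0.39877,-0.96316,1.11253],"qd":[1.12367,0.21412,-1.86292,2.01595],"tcp":[-0.05179,-0.3525,0.94791],"\u03c4":[0.0,0.0,0.0,0.0]}
{"k":16,"ang":[0.43491,0.4031,-1.00068,1.15281],"qd":[1.24712,0.21949,-1.88704,2.00924],"tcp":[-0.04227,-0.36913,0.93784],"\u03c4":[0.0,0.0,0.0,0.0]}
{"k":17,"ang":[0.46115,0.40758,-1.03858,1.19281],"qd":[1.37896,0.2295,-1.90021,1.98798],"tcp":[-0.03152,-0.3872,0.92661],"\u03c4":[0.0,0.0,0.0,0.0]}
{"k":18,"ang":[0.49013,0.41232,-1.07661,1.23222],"qd":[1.51986,0.24524,-1.90022,1.94975],"tcp":[-0.01947,-0.40676,0.91409],"\u03c4":[0.0,0.0,0.0,0.0]}
{"k":19,"ang":[0.52201,0.41744,-1.11448,1.27067],"qd":[1.67047,0.26801,-1.88456,1.89186],"tcp":[-0.00606,-0.42782,0.90009],"\u03c4":[0.0,0.0,0.0,0.0]}
{"k":20,"ang":[0.55701,0.4231,-1.15187,1.30775],"qd":[1.83129,0.29933,-1.85033,1.8113],"tcp":[0.00881,-0.45039,0.88443],"\u03c4":[0.0,0.0,0.0,0.0]}
{"k":21,"ang":[0.59534,0.42948,-1.18836,1.34296],"qd":[2.00271,0.34094,-1.79423,1.70478],"tcp":[0.02519,-0.47448,0.86688],"\u03c4":[0.0,0.0,0.0,0.0]}
{"k":22,"ang":[0.63719,0.43682,-1.22347,1.37574],"qd":[2.18488,0.39472,-1.7125,1.56868],"tcp":[0.04318,-0.50005,0.84719],"\u03c4":[0.0,0.0,0.0,0.0]}
{"k":23,"ang":[0.6828,0.44537,-1.25666,1.40548],"qd":[2.37764,0.46266,-1.60094,1.39911],"tcp":[0.06286,-0.52706,0.82506],"\u03c4":[0.0,0.0,0.0,0.0]}
{"k":24,"ang":[0.73237,0.45543,-1.28728,1.43146],"qd":[2.58042,0.54665,-1.4548,1.19195],"tcp":[0.0843,-0.55541,0.80018],"\u03c4":[0.0,0.0,0.0,0.0]}
{"k":25,"ang":[0.78608,0.46735,-1.31459,1.45289],"qd":[2.79213,0.64829,-1.26883,0.94293],"tcp":[0.10756,-0.58498,0.77217],"\u03c4":[0.0,0.0,0.0,0.0]}
{"k":26,"ang":[0.8441,0.48149,-1.33774,1.46888],"qd":[3.01108,0.76858,-1.03727,0.64776],"tcp":[0.13271,-0.61556,0.74065],"\u03c4":[0.0,0.0,0.0,0.0]}
{"k":27,"ang":[0.90655,0.49822,-1.35575,1.47847],"qd":[3.23483,0.90747,-0.75386,0.30229],"tcp":[0.15978,-0.64689,0.70515],"\u03c4":[0.0,0.0,0.0,0.0]}
{"k":28,"ang":[0.9735,0.5179,-1.36751,1.48062],"qd":[3.46005,1.06199,-0.42185,-0.08121],"tcp":[0.18878,-0.67861,0.66522],"\u03c4":[0.0,0.0,0.0,0.0]}
{"k":29,"ang":[1.04494,0.54073,-1.37241,1.47528],"qd":[3.68292,1.22294,-0.05163,-0.46831],"tcp":[0.21961,-0.71022,0.62027],"\u03c4":[0.0,0.0,0.0,0.0]}
{"k":30,"ang":[1.12078,0.56692,-1.36918,1.46146],"qd":[3.89997,1.39765,0.38706,-0.92525],"tcp":[0.25218,-0.74112,0.56978],"\u03c4":[0.0,0.0,0.0,0.0]}
{"k":31,"ang":[1.20086,0.59664,-1.35628,1.43772],"qd":[4.10582,1.5731,0.91866,-1.46259],"tcp":[0.28636,-0.77058,0.51327],"\u03c4":[0.0,0.0,0.0,0.0]}
{"k":32,"ang":[1.2849,0.62978,-1.33183,1.4025],"qd":[4.29504,1.73766,1.54177,-2.07128],"tcp":[0.32191,-0.79777,0.45034],"\u03c4":[0.0,0.0,0.0,0.0]}
{"k":33,"ang":[1.37252,0.66599,-1.29406,1.35449],"qd":[4.46289,1.87824,2.24992,-2.7393],"tcp":[0.35851,-0.82163,0.38063],"\u03c4":[0.0,0.0,0.0,0.0]}
{"k":34,"ang":[1.46325,0.70465,-1.24135,1.29265],"qd":[4.60595,1.98079,3.03222,-3.45113],"tcp":[0.39571,-0.84093,0.3039],"\u03c4":[0.0,0.0,0.0,0.0]}
{"k":35,"ang":[1.55659,0.74488,-1.17242,1.21631],"qd":[4.72305,2.03293,3.86796,-4.18341],"tcp":[0.4329,-0.85423,0.22012]}
{"summary": "final tcp position (m): 0.43290 -0.85423 0.22012"}


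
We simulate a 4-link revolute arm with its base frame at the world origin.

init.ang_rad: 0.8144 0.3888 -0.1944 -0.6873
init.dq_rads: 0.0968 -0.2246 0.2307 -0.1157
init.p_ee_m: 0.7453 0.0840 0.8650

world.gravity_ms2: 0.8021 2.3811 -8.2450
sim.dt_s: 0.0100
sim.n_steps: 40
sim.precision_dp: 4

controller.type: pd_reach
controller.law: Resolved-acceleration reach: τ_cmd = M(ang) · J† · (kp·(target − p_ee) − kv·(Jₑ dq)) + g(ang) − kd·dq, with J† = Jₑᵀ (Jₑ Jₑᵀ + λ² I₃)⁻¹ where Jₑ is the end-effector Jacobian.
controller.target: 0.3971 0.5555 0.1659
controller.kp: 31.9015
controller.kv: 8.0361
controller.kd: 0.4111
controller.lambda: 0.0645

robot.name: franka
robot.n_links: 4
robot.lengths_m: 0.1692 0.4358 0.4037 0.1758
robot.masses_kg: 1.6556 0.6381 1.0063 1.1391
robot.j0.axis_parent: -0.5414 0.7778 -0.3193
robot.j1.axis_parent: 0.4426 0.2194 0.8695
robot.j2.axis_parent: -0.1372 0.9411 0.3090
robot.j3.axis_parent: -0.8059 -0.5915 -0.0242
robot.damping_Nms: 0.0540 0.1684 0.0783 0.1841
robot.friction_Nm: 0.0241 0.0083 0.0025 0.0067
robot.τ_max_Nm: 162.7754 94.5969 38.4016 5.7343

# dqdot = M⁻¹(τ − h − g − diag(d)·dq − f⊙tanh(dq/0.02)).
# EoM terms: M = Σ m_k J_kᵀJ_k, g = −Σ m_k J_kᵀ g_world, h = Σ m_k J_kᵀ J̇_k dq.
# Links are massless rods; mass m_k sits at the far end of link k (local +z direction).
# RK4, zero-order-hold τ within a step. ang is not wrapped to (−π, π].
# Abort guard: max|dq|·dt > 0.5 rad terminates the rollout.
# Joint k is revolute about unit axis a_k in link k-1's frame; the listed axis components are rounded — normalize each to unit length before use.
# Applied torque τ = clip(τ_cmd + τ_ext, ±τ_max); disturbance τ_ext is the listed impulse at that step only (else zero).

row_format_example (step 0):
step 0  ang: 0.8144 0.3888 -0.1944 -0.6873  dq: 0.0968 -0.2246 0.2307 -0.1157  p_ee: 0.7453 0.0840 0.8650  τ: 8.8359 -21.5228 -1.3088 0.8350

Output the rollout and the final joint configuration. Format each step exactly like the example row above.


step 1  ang: 0.8171 0.3838 -0.1944 -0.6959  dq: 0.4410 -0.7741 -0.2290 -1.5690  p_ee: 0.7462 0.0859 0.8632  τ: 6.7050 -19.7799 -1.5911 1.3536
step 2  ang: 0.8230 0.3738 -0.1985 -0.7162  dq: 0.7260 -1.2141 -0.5817 -2.4750  p_ee: 0.7465 0.0894 0.8601  τ: 4.9493 -17.9847 -1.8899 1.5667
step 3  ang: 0.8314 0.3599 -0.2058 -0.7438  dq: 0.9631 -1.5629 -0.8618 -3.0239  p_ee: 0.7464 0.0944 0.8561  τ: 3.4421 -16.1707 -2.1834 1.5939
step 4  ang: 0.8421 0.3429 -0.2156 -0.7757  dq: 1.1626 -1.8357 -1.0968 -3.3422  p_ee: 0.7460 0.1010 0.8515  τ: 2.0793 -14.3641 -2.4582 1.5122
step 5  ang: 0.8546 0.3235 -0.2277 -0.8100  dq: 1.3321 -2.0440 -1.3054 -3.5103  p_ee: 0.7453 0.1092 0.8462  τ: 0.7845 -12.5826 -2.7060 1.3693
step 6  ang: 0.8687 0.3023 -0.2417 -0.8455  dq: 1.4774 -2.1966 -1.4997 -3.5781  p_ee: 0.7444 0.1187 0.8405  τ: -0.4941 -10.8372 -2.9215 1.1948
step 7  ang: 0.8841 0.2798 -0.2577 -0.8813  dq: 1.6023 -2.3010 -1.6865 -3.5765  p_ee: 0.7434 0.1295 0.8342  τ: -1.7879 -9.1339 -3.1020 1.0065
step 8  ang: 0.9006 0.2565 -0.2755 -0.9168  dq: 1.7096 -2.3635 -1.8686 -3.5252  p_ee: 0.7421 0.1415 0.8275  τ: -3.1130 -7.4758 -3.2462 0.8152
step 9  ang: 0.9182 0.2327 -0.2951 -0.9517  dq: 1.8010 -2.3902 -2.0466 -3.4365  p_ee: 0.7407 0.1546 0.8203  τ: -4.4741 -5.8644 -3.3544 0.6278
step 10  ang: 0.9366 0.2088 -0.3164 -0.9855  dq: 1.8779 -2.3871 -2.2192 -3.3192  p_ee: 0.7391 0.1685 0.8125  τ: -5.8673 -4.3002 -3.4275 0.4480
step 11  ang: 0.9557 0.1851 -0.3394 -1.0180  dq: 1.9411 -2.3598 -2.3842 -3.1795  p_ee: 0.7373 0.1833 0.8043  τ: -7.2832 -2.7836 -3.4675 0.2785
step 12  ang: 0.9754 0.1617 -0.3641 -1.0490  dq: 1.9913 -2.3138 -2.5388 -3.0226  p_ee: 0.7354 0.1987 0.7956  τ: -8.7087 -1.3151 -3.4765 0.1206
step 13  ang: 0.9955 0.1389 -0.3902 -1.0784  dq: 2.0292 -2.2540 -2.6805 -2.8531  p_ee: 0.7334 0.2147 0.7863  τ: -10.1291 0.1046 -3.4569 -0.0248
step 14  ang: 1.0159 0.1167 -0.4176 -1.1060  dq: 2.0552 -2.1852 -2.8070 -2.6752  p_ee: 0.7311 0.2311 0.7765  τ: -11.5291 1.4749 -3.4112 -0.1574
step 15  ang: 1.0365 0.0952 -0.4462 -1.1319  dq: 2.0702 -2.1111 -2.9165 -2.4927  p_ee: 0.7287 0.2479 0.7661  τ: -12.8946 2.7946 -3.3416 -0.2770
step 16  ang: 1.0573 0.0745 -0.4759 -1.1559  dq: 2.0749 -2.0352 -3.0080 -2.3093  p_ee: 0.7261 0.2649 0.7553  τ: -14.2127 4.0626 -3.2504 -0.3840
step 17  ang: 1.0780 0.0545 -0.5063 -1.1781  dq: 2.0700 -1.9599 -3.0810 -2.1283  p_ee: 0.7234 0.2820 0.7439  τ: -15.4728 5.2780 -3.1395 -0.4787
step 18  ang: 1.0986 0.0353 -0.5374 -1.1985  dq: 2.0566 -1.8871 -3.1357 -1.9524  p_ee: 0.7204 0.2992 0.7320  τ: -16.6666 6.4396 -3.0110 -0.5617
step 19  ang: 1.1191 0.0168 -0.5689 -1.2172  dq: 2.0355 -1.8180 -3.1728 -1.7839  p_ee: 0.7172 0.3163 0.7197  τ: -17.7881 7.5466 -2.8666 -0.6338
step 20  ang: 1.1393 -0.0011 -0.6008 -1.2342  dq: 2.0077 -1.7535 -3.1935 -1.6243  p_ee: 0.7139 0.3333 0.7069  τ: -18.8335 8.5984 -2.7082 -0.6958
step 21  ang: 1.1592 -0.0183 -0.6327 -1.2497  dq: 1.9742 -1.6939 -3.1991 -1.4749  p_ee: 0.7103 0.3500 0.6937  τ: -19.8007 9.5945 -2.5375 -0.7488
step 22  ang: 1.1788 -0.0349 -0.6647 -1.2637  dq: 1.9360 -1.6392 -3.1913 -1.3364  p_ee: 0.7065 0.3666 0.6802  τ: -20.6895 10.5347 -2.3564 -0.7937
step 23  ang: 1.1979 -0.0511 -0.6965 -1.2764  dq: 1.8937 -1.5891 -3.1717 -1.2089  p_ee: 0.7024 0.3828 0.6662  τ: -21.5005 11.4189 -2.1667 -0.8316
step 24  ang: 1.2166 -0.0667 -0.7281 -1.2879  dq: 1.8484 -1.5433 -3.1418 -1.0925  p_ee: 0.6982 0.3986 0.6520  τ: -22.2356 12.2474 -1.9703 -0.8634
step 25  ang: 1.2349 -0.0820 -0.7593 -1.2983  dq: 1.8006 -1.5013 -3.1032 -0.9867  p_ee: 0.6937 0.4140 0.6376  τ: -22.8972 13.0206 -1.7691 -0.8900
step 26  ang: 1.2526 -0.0968 -0.7901 -1.3077  dq: 1.7509 -1.4626 -3.0574 -0.8912  p_ee: 0.6891 0.4289 0.6229  τ: -23.4881 13.7390 -1.5649 -0.9123
step 27  ang: 1.2699 -0.1112 -0.8204 -1.3162  dq: 1.7001 -1.4266 -3.0057 -0.8053  p_ee: 0.6842 0.4434 0.6080  τ: -24.0114 14.4034 -1.3594 -0.9310
step 28  ang: 1.2866 -0.1253 -0.8502 -1.3238  dq: 1.6485 -1.3929 -2.9493 -0.7282  p_ee: 0.6791 0.4573 0.5930  τ: -24.4706 15.0147 -1.1545 -0.9468
step 29  ang: 1.3028 -0.1391 -0.8794 -1.3307  dq: 1.5967 -1.3609 -2.8893 -0.6594  p_ee: 0.6739 0.4707 0.5779  τ: -24.8689 15.5742 -0.9516 -0.9601
step 30  ang: 1.3185 -0.1525 -0.9079 -1.3370  dq: 1.5448 -1.3303 -2.8265 -0.5980  p_ee: 0.6685 0.4836 0.5628  τ: -25.2098 16.0830 -0.7523 -0.9714
step 31  ang: 1.3337 -0.1657 -0.9359 -1.3427  dq: 1.4933 -1.3005 -2.7619 -0.5434  p_ee: 0.6629 0.4958 0.5477  τ: -25.4966 16.5425 -0.5578 -0.9810
step 32  ang: 1.3484 -0.1785 -0.9632 -1.3479  dq: 1.4425 -1.2713 -2.6961 -0.4949  p_ee: 0.6572 0.5076 0.5326  τ: -25.7326 16.9542 -0.3692 -0.9892
step 33  ang: 1.3626 -0.1911 -0.9898 -1.3526  dq: 1.3925 -1.2423 -2.6298 -0.4520  p_ee: 0.6513 0.5187 0.5176  τ: -25.9210 17.3197 -0.1877 -0.9963
step 34  ang: 1.3762 -0.2034 -1.0158 -1.3569  dq: 1.3434 -1.2133 -2.5634 -0.4140  p_ee: 0.6453 0.5292 0.5027  τ: -26.0649 17.6407 -0.0139 -1.0023
step 35  ang: 1.3894 -0.2153 -1.0411 -1.3609  dq: 1.2956 -1.1840 -2.4974 -0.3805  p_ee: 0.6392 0.5392 0.4879  τ: -26.1674 17.9190 0.1514 -1.0074
step 36  ang: 1.4022 -0.2270 -1.0657 -1.3646  dq: 1.2490 -1.1543 -2.4321 -0.3510  p_ee: 0.6331 0.5486 0.4733  τ: -26.2312 18.1564 0.3077 -1.0116
step 37  ang: 1.4144 -0.2384 -1.0897 -1.3679  dq: 1.2037 -1.1241 -2.3678 -0.3251  p_ee: 0.6268 0.5574 0.4589  τ: -26.2592 18.3549 0.4546 -1.0149
step 38  ang: 1.4262 -0.2495 -1.1131 -1.3711  dq: 1.1598 -1.0932 -2.3048 -0.3023  p_ee: 0.6205 0.5657 0.4448  τ: -26.2541 18.5163 0.5920 -1.0175
step 39  ang: 1.4376 -0.2603 -1.1358 -1.3740  dq: 1.1174 -1.0615 -2.2432 -0.2824  p_ee: 0.6142 0.5735 0.4309  τ: -26.2185 18.6425 0.7196 -1.0191
step 40  ang: 1.4486 -0.2707 -1.1579 -1.3767  dq: 1.0765 -1.0292 -2.1832 -0.2650  p_ee: 0.6078 0.5807 0.4172
final ang (rad): 1.4486 -0.2707 -1.1579 -1.3767


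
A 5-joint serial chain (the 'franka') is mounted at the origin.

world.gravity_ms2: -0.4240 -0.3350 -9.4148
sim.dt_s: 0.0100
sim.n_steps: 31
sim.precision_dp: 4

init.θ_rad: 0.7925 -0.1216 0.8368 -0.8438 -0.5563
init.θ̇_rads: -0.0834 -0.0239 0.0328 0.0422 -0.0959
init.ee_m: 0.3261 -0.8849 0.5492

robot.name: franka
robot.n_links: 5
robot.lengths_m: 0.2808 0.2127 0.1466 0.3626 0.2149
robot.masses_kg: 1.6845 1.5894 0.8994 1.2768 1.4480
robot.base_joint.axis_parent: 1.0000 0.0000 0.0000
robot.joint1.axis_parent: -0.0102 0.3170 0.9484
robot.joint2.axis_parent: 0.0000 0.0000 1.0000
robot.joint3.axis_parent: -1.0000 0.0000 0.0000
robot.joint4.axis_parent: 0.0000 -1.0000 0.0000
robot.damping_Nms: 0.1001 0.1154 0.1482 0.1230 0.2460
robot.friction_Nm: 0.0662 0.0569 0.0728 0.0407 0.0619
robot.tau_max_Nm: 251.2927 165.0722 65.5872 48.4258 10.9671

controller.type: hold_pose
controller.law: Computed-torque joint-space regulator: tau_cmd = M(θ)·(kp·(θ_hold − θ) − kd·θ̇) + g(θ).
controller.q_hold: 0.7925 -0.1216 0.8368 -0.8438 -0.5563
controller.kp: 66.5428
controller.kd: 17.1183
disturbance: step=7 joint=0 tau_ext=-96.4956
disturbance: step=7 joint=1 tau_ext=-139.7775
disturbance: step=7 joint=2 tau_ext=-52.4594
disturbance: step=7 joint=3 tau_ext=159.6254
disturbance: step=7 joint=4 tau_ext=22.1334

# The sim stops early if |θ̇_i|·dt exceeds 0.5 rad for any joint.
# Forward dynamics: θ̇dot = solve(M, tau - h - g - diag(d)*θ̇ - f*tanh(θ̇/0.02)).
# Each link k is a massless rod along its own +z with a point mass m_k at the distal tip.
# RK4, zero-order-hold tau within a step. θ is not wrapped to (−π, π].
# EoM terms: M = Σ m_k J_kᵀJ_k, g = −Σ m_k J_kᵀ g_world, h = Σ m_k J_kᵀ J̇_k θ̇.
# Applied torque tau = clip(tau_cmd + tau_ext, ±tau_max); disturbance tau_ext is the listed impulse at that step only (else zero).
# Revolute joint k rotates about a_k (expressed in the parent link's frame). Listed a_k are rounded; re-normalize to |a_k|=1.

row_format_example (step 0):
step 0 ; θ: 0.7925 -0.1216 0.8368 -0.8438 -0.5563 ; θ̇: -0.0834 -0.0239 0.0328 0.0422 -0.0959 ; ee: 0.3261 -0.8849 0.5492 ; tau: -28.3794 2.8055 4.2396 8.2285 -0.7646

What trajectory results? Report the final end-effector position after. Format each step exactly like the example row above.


step 1 ; θ: 0.7917 -0.1217 0.8369 -0.8434 -0.5571 ; θ̇: -0.0698 -0.0194 0.0356 0.0327 -0.0484 ; ee: 0.3261 -0.8843 0.5502 ; tau: -29.2091 2.9231 4.4156 8.4637 -0.8393
step 2 ; θ: 0.7911 -0.1218 0.8371 -0.8431 -0.5575 ; θ̇: -0.0580 -0.0149 0.0348 0.0251 -0.0151 ; ee: 0.3260 -0.8839 0.5510 ; tau: -29.9358 3.0274 4.5699 8.6694 -0.9024
step 3 ; θ: 0.7905 -0.1218 0.8372 -0.8428 -0.5577 ; θ̇: -0.0474 -0.0102 0.0280 0.0199 -0.0029 ; ee: 0.3260 -0.8836 0.5516 ; tau: -30.5718 3.1200 4.7035 8.8486 -0.9509
step 4 ; θ: 0.7901 -0.1217 0.8373 -0.8426 -0.5578 ; θ̇: -0.0379 -0.0096 0.0261 0.0149 0.0026 ; ee: 0.3260 -0.8833 0.5521 ; tau: -31.1282 3.2020 4.8187 9.0043 -0.9903
step 5 ; θ: 0.7898 -0.1217 0.8373 -0.8424 -0.5578 ; θ̇: -0.0295 -0.0100 0.0255 0.0105 0.0057 ; ee: 0.3260 -0.8831 0.5525 ; tau: -31.6141 3.2739 4.9188 9.1392 -1.0237
step 6 ; θ: 0.7895 -0.1217 0.8373 -0.8422 -0.5579 ; θ̇: -0.0223 -0.0103 0.0246 0.0070 0.0073 ; ee: 0.3260 -0.8830 0.5528 ; tau: -32.0378 3.3369 5.0059 9.2558 -1.0525
step 7 ; θ: 0.7893 -0.1216 0.8373 -0.8421 -0.5579 ; θ̇: -0.0162 -0.0103 0.0235 0.0041 0.0081 ; ee: 0.3260 -0.8829 0.5531 ; tau: -128.9019 -136.3855 -47.3777 48.4258 10.9671
step 8 ; θ: 0.7872 -0.2034 0.9412 -0.8750 -0.5314 ; θ̇: -0.3387 -15.8160 19.6306 -6.3683 4.9681 ; ee: 0.3195 -0.8816 0.5522 ; tau: -15.6732 27.5712 14.9130 2.2361 -3.1912
step 9 ; θ: 0.7845 -0.3343 1.0946 -0.9276 -0.4959 ; θ̇: -0.2348 -10.5322 11.4585 -4.2072 2.2218 ; ee: 0.3080 -0.8790 0.5501 ; tau: -17.0730 23.5839 14.4193 2.6339 -2.8724
step 10 ; θ: 0.7823 -0.4222 1.1847 -0.9625 -0.4818 ; θ̇: -0.2382 -7.0899 6.7170 -2.8185 0.6836 ; ee: 0.2989 -0.8768 0.5481 ; tau: -18.3263 20.1631 13.6453 3.3433 -2.5955
step 11 ; θ: 0.7799 -0.4811 1.2370 -0.9860 -0.4791 ; θ̇: -0.2503 -4.7427 3.8202 -1.8936 -0.1115 ; ee: 0.2917 -0.8751 0.5465 ; tau: -19.7315 17.3386 12.8383 4.1445 -2.3891
step 12 ; θ: 0.7774 -0.5204 1.2660 -1.0017 -0.4820 ; θ̇: -0.2467 -3.1184 2.0347 -1.2645 -0.4323 ; ee: 0.2860 -0.8738 0.5451 ; tau: -21.2569 15.0178 12.0784 4.9251 -2.2578
step 13 ; θ: 0.7750 -0.5457 1.2806 -1.0121 -0.4868 ; θ̇: -0.2277 -1.9678 0.9023 -0.8209 -0.5306 ; ee: 0.2816 -0.8731 0.5439 ; tau: -22.8183 13.1011 11.3881 5.6387 -2.1648
step 14 ; θ: 0.7729 -0.5612 1.2860 -1.0187 -0.4921 ; θ̇: -0.1975 -1.1472 0.1863 -0.5021 -0.5127 ; ee: 0.2781 -0.8728 0.5429 ; tau: -24.3453 11.5062 10.7700 6.2716 -2.0969
step 15 ; θ: 0.7711 -0.5699 1.2857 -1.0226 -0.4968 ; θ̇: -0.1554 -0.6015 -0.1958 -0.2825 -0.4125 ; ee: 0.2756 -0.8727 0.5419 ; tau: -25.7885 10.1674 10.2072 6.8231 -2.0440
step 16 ; θ: 0.7698 -0.5741 1.2829 -1.0246 -0.5002 ; θ̇: -0.1080 -0.2409 -0.3724 -0.1292 -0.2816 ; ee: 0.2737 -0.8730 0.5411 ; tau: -27.1100 9.0292 9.6949 7.2970 -1.9980
step 17 ; θ: 0.7689 -0.5751 1.2786 -1.0253 -0.5025 ; θ̇: -0.0634 0.0200 -0.4636 -0.0136 -0.1637 ; ee: 0.2724 -0.8734 0.5404 ; tau: -28.3022 8.0604 9.2422 7.7031 -1.9560
step 18 ; θ: 0.7685 -0.5741 1.2740 -1.0251 -0.5035 ; θ̇: -0.0192 0.1720 -0.4505 0.0605 -0.0469 ; ee: 0.2716 -0.8740 0.5397 ; tau: -29.3607 7.2448 8.8435 8.0599 -1.9160
step 19 ; θ: 0.7685 -0.5718 1.2695 -1.0242 -0.5036 ; θ̇: 0.0169 0.3016 -0.4525 0.1236 0.0185 ; ee: 0.2712 -0.8747 0.5391 ; tau: -30.2819 6.5435 8.4938 8.3657 -1.8701
step 20 ; θ: 0.7688 -0.5682 1.2649 -1.0227 -0.5034 ; θ̇: 0.0459 0.4162 -0.4738 0.1791 0.0347 ; ee: 0.2712 -0.8754 0.5386 ; tau: -31.0821 5.9437 8.1884 8.6264 -1.8168
step 21 ; θ: 0.7694 -0.5635 1.2601 -1.0206 -0.5030 ; θ̇: 0.0704 0.5027 -0.4811 0.2223 0.0466 ; ee: 0.2714 -0.8761 0.5382 ; tau: -31.7827 5.4322 7.9223 8.8485 -1.7689
step 22 ; θ: 0.7702 -0.5582 1.2553 -1.0183 -0.5024 ; θ̇: 0.0908 0.5673 -0.4784 0.2555 0.0565 ; ee: 0.2719 -0.8768 0.5378 ; tau: -32.3934 4.9967 7.6911 9.0370 -1.7266
step 23 ; θ: 0.7712 -0.5523 1.2505 -1.0156 -0.5019 ; θ̇: 0.1074 0.6151 -0.4700 0.2806 0.0642 ; ee: 0.2726 -0.8775 0.5374 ; tau: -32.9228 4.6266 7.4906 9.1966 -1.6893
step 24 ; θ: 0.7723 -0.5459 1.2459 -1.0127 -0.5012 ; θ̇: 0.1205 0.6501 -0.4586 0.2993 0.0699 ; ee: 0.2734 -0.8782 0.5371 ; tau: -33.3791 4.3131 7.3169 9.3310 -1.6566
step 25 ; θ: 0.7736 -0.5393 1.2413 -1.0096 -0.5005 ; θ̇: 0.1305 0.6751 -0.4462 0.3127 0.0736 ; ee: 0.2744 -0.8789 0.5369 ; tau: -33.7702 4.0485 7.1668 9.4436 -1.6279
step 26 ; θ: 0.7749 -0.5324 1.2369 -1.0064 -0.4997 ; θ̇: 0.1378 0.6921 -0.4337 0.3218 0.0757 ; ee: 0.2754 -0.8796 0.5367 ; tau: -34.1032 3.8261 7.0372 9.5374 -1.6027
step 27 ; θ: 0.7763 -0.5254 1.2326 -1.0032 -0.4990 ; θ̇: 0.1427 0.7028 -0.4217 0.3275 0.0762 ; ee: 0.2766 -0.8802 0.5365 ; tau: -34.3849 3.6401 6.9254 9.6149 -1.5806
step 28 ; θ: 0.7778 -0.5184 1.2284 -0.9999 -0.4982 ; θ̇: 0.1456 0.7085 -0.4105 0.3301 0.0757 ; ee: 0.2778 -0.8808 0.5364 ; tau: -34.6214 3.4856 6.8290 9.6782 -1.5614
step 29 ; θ: 0.7792 -0.5113 1.2244 -0.9966 -0.4975 ; θ̇: 0.1467 0.7099 -0.4002 0.3304 0.0741 ; ee: 0.2790 -0.8813 0.5363 ; tau: -34.8182 3.3581 6.7459 9.7292 -1.5445
step 30 ; θ: 0.7807 -0.5042 1.2204 -0.9933 -0.4968 ; θ̇: 0.1464 0.7080 -0.3908 0.3288 0.0719 ; ee: 0.2803 -0.8819 0.5362 ; tau: -34.9801 3.2540 6.6743 9.7697 -1.5298
step 31 ; θ: 0.7821 -0.4971 1.2165 -0.9900 -0.4961 ; θ̇: 0.1449 0.7033 -0.3822 0.3255 0.0692 ; ee: 0.2816 -0.8824 0.5362
final ee position (m): 0.2816 -0.8824 0.5362


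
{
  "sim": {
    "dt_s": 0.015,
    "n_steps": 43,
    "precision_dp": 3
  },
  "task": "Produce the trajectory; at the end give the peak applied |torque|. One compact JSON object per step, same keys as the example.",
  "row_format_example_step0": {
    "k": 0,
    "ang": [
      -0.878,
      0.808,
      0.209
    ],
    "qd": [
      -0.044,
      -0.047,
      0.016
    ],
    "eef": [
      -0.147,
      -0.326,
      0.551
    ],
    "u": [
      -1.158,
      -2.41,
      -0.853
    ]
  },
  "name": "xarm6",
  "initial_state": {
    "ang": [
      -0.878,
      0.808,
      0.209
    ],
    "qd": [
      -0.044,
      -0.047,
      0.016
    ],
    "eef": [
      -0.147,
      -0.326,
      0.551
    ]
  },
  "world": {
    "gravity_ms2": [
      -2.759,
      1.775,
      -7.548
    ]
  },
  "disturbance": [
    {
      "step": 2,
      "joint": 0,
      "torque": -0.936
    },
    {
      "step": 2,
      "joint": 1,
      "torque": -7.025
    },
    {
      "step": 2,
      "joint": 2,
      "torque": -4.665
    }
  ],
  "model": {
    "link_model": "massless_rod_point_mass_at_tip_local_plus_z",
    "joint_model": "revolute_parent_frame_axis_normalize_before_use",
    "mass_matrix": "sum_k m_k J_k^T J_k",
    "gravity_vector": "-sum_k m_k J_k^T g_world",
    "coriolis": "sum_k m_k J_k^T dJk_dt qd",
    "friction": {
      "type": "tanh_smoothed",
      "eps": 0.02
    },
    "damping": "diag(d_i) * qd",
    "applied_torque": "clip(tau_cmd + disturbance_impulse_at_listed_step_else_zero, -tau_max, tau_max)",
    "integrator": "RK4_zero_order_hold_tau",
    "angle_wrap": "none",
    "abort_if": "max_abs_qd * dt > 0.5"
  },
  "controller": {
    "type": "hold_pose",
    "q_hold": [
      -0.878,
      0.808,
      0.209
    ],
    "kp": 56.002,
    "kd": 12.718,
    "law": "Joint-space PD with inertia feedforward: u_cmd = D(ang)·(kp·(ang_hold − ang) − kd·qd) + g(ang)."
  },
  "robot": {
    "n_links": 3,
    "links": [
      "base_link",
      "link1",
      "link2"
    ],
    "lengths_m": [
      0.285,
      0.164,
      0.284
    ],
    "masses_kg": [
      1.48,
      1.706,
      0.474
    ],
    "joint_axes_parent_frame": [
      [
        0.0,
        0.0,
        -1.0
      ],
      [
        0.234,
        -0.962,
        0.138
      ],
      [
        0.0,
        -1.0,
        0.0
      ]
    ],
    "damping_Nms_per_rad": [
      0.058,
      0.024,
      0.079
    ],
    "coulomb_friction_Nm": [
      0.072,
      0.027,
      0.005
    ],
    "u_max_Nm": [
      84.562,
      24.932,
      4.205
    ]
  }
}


{"k":1,"ang":[-0.878,0.807,0.209],"qd":[-0.02,-0.024,-0.011],"eef":[-0.147,-0.326,0.551],"u":[-1.176,-2.422,-0.857]}
{"k":2,"ang":[-0.879,0.807,0.209],"qd":[-0.007,-0.012,-0.02],"eef":[-0.147,-0.326,0.552],"u":[-2.122,-9.457,-4.205]}
{"k":3,"ang":[-0.88,0.802,0.206],"qd":[-0.206,-0.667,-0.291],"eef":[-0.146,-0.324,0.554],"u":[-1.011,-1.044,-0.203]}
{"k":4,"ang":[-0.883,0.793,0.202],"qd":[-0.152,-0.529,-0.237],"eef":[-0.144,-0.322,0.558],"u":[-1.04,-1.212,-0.289]}
{"k":5,"ang":[-0.885,0.786,0.199],"qd":[-0.105,-0.409,-0.192],"eef":[-0.142,-0.32,0.561],"u":[-1.066,-1.365,-0.366]}
{"k":6,"ang":[-0.886,0.781,0.197],"qd":[-0.064,-0.305,-0.155],"eef":[-0.141,-0.318,0.564],"u":[-1.09,-1.505,-0.436]}
{"k":7,"ang":[-0.887,0.777,0.195],"qd":[-0.03,-0.217,-0.124],"eef":[-0.141,-0.317,0.566],"u":[-1.111,-1.631,-0.498]}
{"k":8,"ang":[-0.887,0.774,0.193],"qd":[-0.007,-0.143,-0.096],"eef":[-0.14,-0.316,0.567],"u":[-1.125,-1.746,-0.553]}
{"k":9,"ang":[-0.887,0.772,0.192],"qd":[0.003,-0.083,-0.066],"eef":[-0.14,-0.315,0.568],"u":[-1.13,-1.849,-0.603]}
{"k":10,"ang":[-0.887,0.772,0.191],"qd":[0.007,-0.035,-0.039],"eef":[-0.14,-0.315,0.568],"u":[-1.13,-1.942,-0.646]}
{"k":11,"ang":[-0.887,0.771,0.19],"qd":[0.008,0.002,-0.012],"eef":[-0.14,-0.315,0.568],"u":[-1.13,-2.022,-0.684]}
{"k":12,"ang":[-0.887,0.772,0.191],"qd":[0.007,0.026,0.017],"eef":[-0.14,-0.315,0.568],"u":[-1.13,-2.088,-0.717]}
{"k":13,"ang":[-0.887,0.772,0.191],"qd":[0.007,0.044,0.039],"eef":[-0.14,-0.315,0.568],"u":[-1.131,-2.143,-0.744]}
{"k":14,"ang":[-0.887,0.773,0.192],"qd":[0.007,0.06,0.054],"eef":[-0.14,-0.315,0.568],"u":[-1.133,-2.192,-0.768]}
{"k":15,"ang":[-0.887,0.774,0.193],"qd":[0.007,0.072,0.065],"eef":[-0.14,-0.316,0.567],"u":[-1.134,-2.235,-0.788]}
{"k":16,"ang":[-0.886,0.775,0.194],"qd":[0.007,0.081,0.073],"eef":[-0.141,-0.316,0.566],"u":[-1.136,-2.272,-0.806]}
{"k":17,"ang":[-0.886,0.776,0.195],"qd":[0.007,0.088,0.077],"eef":[-0.141,-0.317,0.566],"u":[-1.137,-2.305,-0.821]}
{"k":18,"ang":[-0.886,0.778,0.196],"qd":[0.007,0.092,0.08],"eef":[-0.141,-0.317,0.565],"u":[-1.139,-2.333,-0.834]}
{"k":19,"ang":[-0.886,0.779,0.197],"qd":[0.007,0.095,0.081],"eef":[-0.141,-0.318,0.564],"u":[-1.141,-2.357,-0.845]}
{"k":20,"ang":[-0.886,0.78,0.198],"qd":[0.007,0.096,0.08],"eef":[-0.142,-0.318,0.563],"u":[-1.143,-2.377,-0.854]}
{"k":21,"ang":[-0.886,0.782,0.199],"qd":[0.007,0.095,0.079],"eef":[-0.142,-0.319,0.563],"u":[-1.145,-2.395,-0.862]}
{"k":22,"ang":[-0.886,0.783,0.201],"qd":[0.007,0.094,0.077],"eef":[-0.142,-0.319,0.562],"u":[-1.147,-2.41,-0.869]}
{"k":23,"ang":[-0.886,0.785,0.202],"qd":[0.007,0.091,0.075],"eef":[-0.142,-0.32,0.561],"u":[-1.148,-2.422,-0.874]}
{"k":24,"ang":[-0.886,0.786,0.203],"qd":[0.007,0.088,0.072],"eef":[-0.143,-0.32,0.56],"u":[-1.15,-2.432,-0.879]}
{"k":25,"ang":[-0.885,0.787,0.204],"qd":[0.006,0.084,0.069],"eef":[-0.143,-0.321,0.56],"u":[-1.152,-2.44,-0.882]}
{"k":26,"ang":[-0.885,0.789,0.205],"qd":[0.006,0.08,0.066],"eef":[-0.143,-0.321,0.559],"u":[-1.154,-2.447,-0.885]}
{"k":27,"ang":[-0.885,0.79,0.206],"qd":[0.006,0.075,0.063],"eef":[-0.143,-0.322,0.558],"u":[-1.156,-2.452,-0.887]}
{"k":28,"ang":[-0.885,0.791,0.207],"qd":[0.006,0.07,0.059],"eef":[-0.143,-0.322,0.558],"u":[-1.157,-2.456,-0.889]}
{"k":29,"ang":[-0.885,0.792,0.208],"qd":[0.006,0.065,0.056],"eef":[-0.144,-0.322,0.557],"u":[-1.159,-2.459,-0.89]}
{"k":30,"ang":[-0.885,0.793,0.209],"qd":[0.006,0.061,0.053],"eef":[-0.144,-0.323,0.557],"u":[-1.16,-2.461,-0.891]}
{"k":31,"ang":[-0.885,0.794,0.209],"qd":[0.006,0.056,0.05],"eef":[-0.144,-0.323,0.556],"u":[-1.162,-2.462,-0.892]}
{"k":32,"ang":[-0.885,0.794,0.21],"qd":[0.006,0.051,0.047],"eef":[-0.144,-0.323,0.556],"u":[-1.163,-2.463,-0.892]}
{"k":33,"ang":[-0.885,0.795,0.211],"qd":[0.005,0.047,0.044],"eef":[-0.144,-0.324,0.555],"u":[-1.165,-2.463,-0.892]}
{"k":34,"ang":[-0.885,0.796,0.211],"qd":[0.005,0.043,0.041],"eef":[-0.144,-0.324,0.555],"u":[-1.166,-2.462,-0.892]}
{"k":35,"ang":[-0.885,0.796,0.212],"qd":[0.005,0.039,0.039],"eef":[-0.145,-0.324,0.555],"u":[-1.167,-2.462,-0.891]}
{"k":36,"ang":[-0.885,0.797,0.213],"qd":[0.005,0.035,0.036],"eef":[-0.145,-0.324,0.554],"u":[-1.168,-2.461,-0.891]}
{"k":37,"ang":[-0.884,0.797,0.213],"qd":[0.005,0.032,0.033],"eef":[-0.145,-0.324,0.554],"u":[-1.169,-2.46,-0.891]}
{"k":38,"ang":[-0.884,0.798,0.214],"qd":[0.005,0.028,0.031],"eef":[-0.145,-0.325,0.554],"u":[-1.17,-2.459,-0.89]}
{"k":39,"ang":[-0.884,0.798,0.214],"qd":[0.005,0.026,0.028],"eef":[-0.145,-0.325,0.554],"u":[-1.171,-2.459,-0.89]}
{"k":40,"ang":[-0.884,0.799,0.214],"qd":[0.005,0.023,0.025],"eef":[-0.145,-0.325,0.553],"u":[-1.172,-2.458,-0.889]}
{"k":41,"ang":[-0.884,0.799,0.215],"qd":[0.005,0.021,0.023],"eef":[-0.145,-0.325,0.553],"u":[-1.172,-2.457,-0.889]}
{"k":42,"ang":[-0.884,0.799,0.215],"qd":[0.005,0.019,0.02],"eef":[-0.145,-0.325,0.553],"u":[-1.173,-2.456,-0.888]}
{"k":43,"ang":[-0.884,0.8,0.215],"qd":[0.005,0.018,0.018],"eef":[-0.145,-0.325,0.553]}
{"summary": "max |u| (N\u00b7m): 9.457"}
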